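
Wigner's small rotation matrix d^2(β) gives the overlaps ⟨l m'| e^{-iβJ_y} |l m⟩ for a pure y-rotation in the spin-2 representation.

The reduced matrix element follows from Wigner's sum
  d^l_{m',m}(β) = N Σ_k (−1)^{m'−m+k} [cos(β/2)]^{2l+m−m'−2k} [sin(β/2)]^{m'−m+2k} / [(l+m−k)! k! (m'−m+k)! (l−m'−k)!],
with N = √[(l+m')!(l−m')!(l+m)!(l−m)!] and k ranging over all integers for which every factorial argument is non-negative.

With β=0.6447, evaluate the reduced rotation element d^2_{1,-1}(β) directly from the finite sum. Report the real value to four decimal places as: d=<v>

d=0.2608

d^2_{1,-1}(β=0.6447) via Wigner's sum:
c=cos(0.6447/2)=0.948494, s=sin(0.6447/2)=0.316796; N=√[6·1·1·6]=6.000000
Admissible k: 0..1 (factorial args all ≥0)
  k=0: (−1)^2·6.0000/(2)·0.9485^2·0.3168^2 = +0.270864
  k=1: (−1)^3·6.0000/(6)·0.9485^0·0.3168^4 = -0.010072
d^2_{1,-1}(0.6447) = +0.270864 -0.010072 = +0.260791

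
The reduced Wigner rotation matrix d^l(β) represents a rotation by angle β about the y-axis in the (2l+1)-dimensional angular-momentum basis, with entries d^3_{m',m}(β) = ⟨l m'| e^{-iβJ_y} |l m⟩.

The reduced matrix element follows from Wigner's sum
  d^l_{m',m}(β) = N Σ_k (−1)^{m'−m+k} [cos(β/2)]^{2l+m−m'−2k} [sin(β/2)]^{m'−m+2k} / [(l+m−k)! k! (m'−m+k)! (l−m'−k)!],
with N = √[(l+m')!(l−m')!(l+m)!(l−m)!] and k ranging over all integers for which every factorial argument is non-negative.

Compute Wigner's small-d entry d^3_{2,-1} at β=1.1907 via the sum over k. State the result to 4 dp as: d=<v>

d=-0.4879

d^3_{2,-1}(β=1.1907) via Wigner's sum:
Half-angle: c=0.827952, s=0.560799. N=√(120·1·2·24)=75.894664
The bounds max(0,m−m')=0 and min(l+m,l−m')=1 give 2 terms
  k=0: (−1)^3·75.8947/(12)·0.8280^3·0.5608^3 = -0.633092
  k=1: (−1)^4·75.8947/(24)·0.8280^1·0.5608^5 = +0.145224
d^3_{2,-1}(1.1907) = -0.633092 +0.145224 = -0.487867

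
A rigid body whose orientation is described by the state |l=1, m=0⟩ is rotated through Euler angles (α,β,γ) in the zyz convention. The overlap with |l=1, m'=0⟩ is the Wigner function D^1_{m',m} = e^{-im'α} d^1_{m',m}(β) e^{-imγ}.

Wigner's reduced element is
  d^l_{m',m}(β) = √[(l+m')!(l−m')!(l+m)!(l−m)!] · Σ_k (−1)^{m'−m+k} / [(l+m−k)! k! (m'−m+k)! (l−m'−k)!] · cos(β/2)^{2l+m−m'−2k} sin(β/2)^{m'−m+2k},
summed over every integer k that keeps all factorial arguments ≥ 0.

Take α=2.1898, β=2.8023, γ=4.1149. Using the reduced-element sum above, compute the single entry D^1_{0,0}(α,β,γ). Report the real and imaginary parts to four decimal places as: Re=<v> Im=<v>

D^1_{0,0}(2.1898,2.8023,4.1149) = e^{-i·0·2.1898}·d^1_{0,0}(2.8023)·e^{-i·0·4.1149}. Compute d first:
Half-angle: c=0.168834, s=0.985645. N=√(1·1·1·1)=1.000000
The bounds max(0,m−m')=0 and min(l+m,l−m')=1 give 2 terms
  k=0: (−1)^0·1.0000/(1)·0.1688^2·0.9856^0 = +0.028505
  k=1: (−1)^1·1.0000/(1)·0.1688^0·0.9856^2 = -0.971495
d^1_{0,0}(2.8023) = +0.028505 -0.971495 = -0.942990
Phases: e^{-i·(0)·2.1898}=+1.000000+0.000000i, e^{-i·(0)·4.1149}=+1.000000+0.000000i ⇒ D=-0.942990+0.000000i

Re=-0.9430 Im=0.0000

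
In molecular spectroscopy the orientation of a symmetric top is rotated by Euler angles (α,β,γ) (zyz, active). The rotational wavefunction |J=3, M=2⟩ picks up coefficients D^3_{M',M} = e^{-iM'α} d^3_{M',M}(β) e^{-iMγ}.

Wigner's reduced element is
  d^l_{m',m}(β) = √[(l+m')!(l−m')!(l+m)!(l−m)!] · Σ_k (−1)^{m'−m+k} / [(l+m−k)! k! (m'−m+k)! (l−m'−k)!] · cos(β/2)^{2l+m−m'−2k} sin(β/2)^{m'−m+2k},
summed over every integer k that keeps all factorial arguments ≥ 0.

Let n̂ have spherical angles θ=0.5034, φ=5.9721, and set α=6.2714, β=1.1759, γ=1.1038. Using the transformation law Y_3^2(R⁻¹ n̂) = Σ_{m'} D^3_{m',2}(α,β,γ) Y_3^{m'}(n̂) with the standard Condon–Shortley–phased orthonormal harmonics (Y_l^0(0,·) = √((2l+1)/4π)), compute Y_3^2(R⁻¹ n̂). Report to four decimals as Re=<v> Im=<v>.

Re=-0.0627 Im=-0.3201

Need the full column D^3_{m',2} for m'=−3..3 at α=6.2714, β=1.1759, γ=1.1038.
cos(β/2)=0.832079, sin(β/2)=0.554656
d^3_{-3,2}: single k=5 term ⇒ +0.106994;  D = -0.066623-0.083721i
d^3_{-2,2}: k∈[4..5] ⇒ +0.327639 -0.029117 = +0.298522;  D = -0.183117-0.235762i
d^3_{-1,2}: k∈[3..4] ⇒ +0.621722 -0.138129 = +0.483593;  D = -0.292121-0.385393i
d^3_{0,2}: k∈[2..3] ⇒ +0.807733 -0.358911 = +0.448823;  D = -0.266883-0.360854i
d^3_{1,2}: k∈[1..2] ⇒ +0.699597 -0.621722 = +0.077875;  D = -0.045565-0.063153i
d^3_{2,2}: k∈[0..1] ⇒ +0.331886 -0.737356 = -0.405470;  D = +0.233354+0.331590i
d^3_{3,2}: single k=0 term ⇒ -0.541906;  D = +0.306630+0.446811i
Y_3^{m'}(θ=0.5034,φ=5.9721) and Σ D·Y over m':
  (-0.0666-0.0837i)·(+0.0279+0.0376i)  (-0.1831-0.2358i)·(+0.1693+0.1214i)  (-0.2921-0.3854i)·(+0.4210+0.1354i)  (-0.2669-0.3609i)·(+0.2734+0.0000i)  (-0.0456-0.0632i)·(-0.4210+0.1354i)  (+0.2334+0.3316i)·(+0.1693-0.1214i)  (+0.3066+0.4468i)·(-0.0279+0.0376i)
Y_3^2(R⁻¹ n̂) = -0.062734-0.320128i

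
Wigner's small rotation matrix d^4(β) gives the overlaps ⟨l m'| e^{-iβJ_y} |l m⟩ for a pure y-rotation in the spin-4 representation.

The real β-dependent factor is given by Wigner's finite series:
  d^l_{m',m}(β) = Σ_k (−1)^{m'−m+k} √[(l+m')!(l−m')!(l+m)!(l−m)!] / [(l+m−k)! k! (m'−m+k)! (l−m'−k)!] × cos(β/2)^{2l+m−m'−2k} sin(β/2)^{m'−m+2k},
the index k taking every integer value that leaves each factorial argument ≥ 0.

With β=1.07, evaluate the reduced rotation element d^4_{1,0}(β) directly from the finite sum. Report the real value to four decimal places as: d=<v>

d^4_{1,0}(β=1.07) via Wigner's sum:
c=cos(1.07/2)=0.860269, s=sin(1.07/2)=0.509841; N=√[120·6·24·24]=643.987578
k: max(0,(0)−(1))=0 … min(4+(0),4−(1))=3
  k=0: (−1)^1·643.9876/(144)·0.8603^7·0.5098^1 = -0.795039
  k=1: (−1)^2·643.9876/(24)·0.8603^5·0.5098^3 = +1.675487
  k=2: (−1)^3·643.9876/(24)·0.8603^3·0.5098^5 = -0.588495
  k=3: (−1)^4·643.9876/(144)·0.8603^1·0.5098^7 = +0.034450
d^4_{1,0}(1.07) = -0.795039 +1.675487 -0.588495 +0.034450 = +0.326404

d=0.3264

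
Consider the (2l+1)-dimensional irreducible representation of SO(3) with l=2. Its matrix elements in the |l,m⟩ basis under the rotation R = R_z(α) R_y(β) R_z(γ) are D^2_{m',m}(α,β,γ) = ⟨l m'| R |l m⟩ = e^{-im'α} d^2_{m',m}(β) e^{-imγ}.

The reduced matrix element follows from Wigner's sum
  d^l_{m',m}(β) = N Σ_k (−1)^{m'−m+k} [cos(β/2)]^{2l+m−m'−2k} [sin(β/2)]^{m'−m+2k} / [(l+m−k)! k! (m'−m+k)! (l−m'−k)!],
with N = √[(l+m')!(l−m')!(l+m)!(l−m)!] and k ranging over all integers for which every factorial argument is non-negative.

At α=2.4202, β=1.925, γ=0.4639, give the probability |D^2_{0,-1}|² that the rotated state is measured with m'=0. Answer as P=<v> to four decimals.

D^2_{0,-1}(2.4202,1.925,0.4639) = e^{-i·0·2.4202}·d^2_{0,-1}(1.925)·e^{-i·-1·0.4639}. Compute d first:
With c≡cos(β/2)=0.571470 and s≡sin(β/2)=0.820623, N=[2·2·1·6]^{1/2}=4.898979
The bounds max(0,m−m')=0 and min(l+m,l−m')=1 give 2 terms
  k=0: (−1)^1·4.8990/(2)·0.5715^3·0.8206^1 = -0.375146
  k=1: (−1)^2·4.8990/(2)·0.5715^1·0.8206^3 = +0.773571
d^2_{0,-1}(1.925) = -0.375146 +0.773571 = +0.398425
|D^2_{0,-1}|² = |d^2_{0,-1}(β)|² = (+0.398425)² = 0.158742 (the z-rotation phases have unit modulus)

P=0.1587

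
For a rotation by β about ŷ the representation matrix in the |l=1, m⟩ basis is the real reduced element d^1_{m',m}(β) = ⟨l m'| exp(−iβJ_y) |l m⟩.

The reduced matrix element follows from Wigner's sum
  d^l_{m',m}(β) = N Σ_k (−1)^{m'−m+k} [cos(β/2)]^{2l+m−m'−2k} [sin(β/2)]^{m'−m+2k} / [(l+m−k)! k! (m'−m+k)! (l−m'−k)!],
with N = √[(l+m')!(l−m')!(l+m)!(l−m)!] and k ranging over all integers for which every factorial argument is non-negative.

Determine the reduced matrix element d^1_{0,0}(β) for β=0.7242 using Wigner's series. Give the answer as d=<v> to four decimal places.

d=0.7490

d^1_{0,0}(β=0.7242) via Wigner's sum:
With c≡cos(β/2)=0.935155 and s≡sin(β/2)=0.354239, N=[1·1·1·1]^{1/2}=1.000000
k∈{0,1} keeps every argument non-negative
  k=0: (−1)^0·1.0000/(1)·0.9352^2·0.3542^0 = +0.874515
  k=1: (−1)^1·1.0000/(1)·0.9352^0·0.3542^2 = -0.125485
d^1_{0,0}(0.7242) = +0.874515 -0.125485 = +0.749030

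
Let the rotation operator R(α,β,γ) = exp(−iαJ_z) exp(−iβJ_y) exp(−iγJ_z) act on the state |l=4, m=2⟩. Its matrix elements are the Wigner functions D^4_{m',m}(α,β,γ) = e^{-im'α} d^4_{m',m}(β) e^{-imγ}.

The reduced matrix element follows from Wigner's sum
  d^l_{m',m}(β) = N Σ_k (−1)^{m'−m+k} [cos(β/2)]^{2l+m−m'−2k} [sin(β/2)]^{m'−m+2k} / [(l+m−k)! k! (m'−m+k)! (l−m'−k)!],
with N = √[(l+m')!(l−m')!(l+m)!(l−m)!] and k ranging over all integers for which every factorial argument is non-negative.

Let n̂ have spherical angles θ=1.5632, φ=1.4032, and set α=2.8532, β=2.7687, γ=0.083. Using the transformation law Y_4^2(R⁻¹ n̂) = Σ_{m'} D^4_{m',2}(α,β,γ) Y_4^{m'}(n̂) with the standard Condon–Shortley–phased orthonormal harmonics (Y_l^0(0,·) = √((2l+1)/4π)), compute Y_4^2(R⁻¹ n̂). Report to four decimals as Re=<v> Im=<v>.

Need the full column D^4_{m',2} for m'=−4..4 at α=2.8532, β=2.7687, γ=0.083.
cos(β/2)=0.185368, sin(β/2)=0.982669
d^4_{-4,2}: single k=6 term ⇒ +0.163717;  D = +0.040699-0.158577i
d^4_{-3,2}: k∈[5..6] ⇒ +0.065513 -0.613691 = -0.548179;  D = +0.281659-0.470285i
d^4_{-2,2}: k∈[4..6] ⇒ +0.016514 -0.371274 +0.869478 = +0.514718;  D = +0.379135-0.348126i
d^4_{-1,2}: k∈[3..5] ⇒ +0.002937 -0.123808 +0.695861 = +0.574990;  D = -0.516645+0.252373i
d^4_{0,2}: k∈[2..4] ⇒ +0.000372 -0.027852 +0.293518 = +0.266038;  D = +0.262380-0.043960i
d^4_{1,2}: k∈[1..3] ⇒ +0.000031 -0.004406 +0.082538 = +0.078164;  D = -0.077579-0.009543i
d^4_{2,2}: k∈[0..2] ⇒ +0.000001 -0.000470 +0.016514 = +0.016046;  D = +0.014711+0.006407i
d^4_{3,2}: k∈[0..1] ⇒ -0.000028 +0.002331 = +0.002304;  D = -0.001763-0.001483i
d^4_{4,2}: single k=0 term ⇒ +0.000207;  D = +0.000114+0.000173i
Y_4^{m'}(θ=1.5632,φ=1.4032) and Σ D·Y over m':
  (+0.0407-0.1586i)·(+0.3467+0.2749i)  (+0.2817-0.4703i)·(-0.0046+0.0083i)  (+0.3791-0.3481i)·(+0.3158+0.1100i)  (-0.5166+0.2524i)·(-0.0018+0.0106i)  (+0.2624-0.0440i)·(+0.3172+0.0000i)  (-0.0776-0.0095i)·(+0.0018+0.0106i)  (+0.0147+0.0064i)·(+0.3158-0.1100i)  (-0.0018-0.0015i)·(+0.0046+0.0083i)  (+0.0001+0.0002i)·(+0.3467-0.2749i)
Y_4^2(R⁻¹ n̂) = +0.305209-0.127833i

Re=0.3052 Im=-0.1278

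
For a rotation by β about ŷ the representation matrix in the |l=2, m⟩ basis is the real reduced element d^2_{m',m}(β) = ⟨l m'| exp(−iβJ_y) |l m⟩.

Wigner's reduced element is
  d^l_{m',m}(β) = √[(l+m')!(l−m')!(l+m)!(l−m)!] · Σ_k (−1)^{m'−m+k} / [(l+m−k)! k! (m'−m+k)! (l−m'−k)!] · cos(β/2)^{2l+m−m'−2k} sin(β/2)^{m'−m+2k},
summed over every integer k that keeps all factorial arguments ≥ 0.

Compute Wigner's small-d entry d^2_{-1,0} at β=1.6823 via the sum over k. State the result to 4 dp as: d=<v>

d=-0.1354

d^2_{-1,0}(β=1.6823) via Wigner's sum:
c=cos(1.6823/2)=0.666606, s=sin(1.6823/2)=0.745410; N=√[1·6·2·2]=4.898979
Admissible k: 1..2 (factorial args all ≥0)
  k=1: (−1)^0·4.8990/(2)·0.6666^3·0.7454^1 = +0.540852
  k=2: (−1)^1·4.8990/(2)·0.6666^1·0.7454^3 = -0.676287
d^2_{-1,0}(1.6823) = +0.540852 -0.676287 = -0.135434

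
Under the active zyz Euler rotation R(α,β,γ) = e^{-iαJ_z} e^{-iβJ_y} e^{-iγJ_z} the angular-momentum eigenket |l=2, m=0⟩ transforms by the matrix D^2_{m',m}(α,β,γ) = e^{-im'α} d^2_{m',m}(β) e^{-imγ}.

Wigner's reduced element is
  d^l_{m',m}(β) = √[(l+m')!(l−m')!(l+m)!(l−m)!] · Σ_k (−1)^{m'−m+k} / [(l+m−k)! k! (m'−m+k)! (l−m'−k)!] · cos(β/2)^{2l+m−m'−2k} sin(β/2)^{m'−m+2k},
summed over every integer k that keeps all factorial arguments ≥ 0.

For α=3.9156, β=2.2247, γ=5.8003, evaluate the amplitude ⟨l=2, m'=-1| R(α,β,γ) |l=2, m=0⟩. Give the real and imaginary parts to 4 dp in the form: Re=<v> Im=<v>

Re=0.4229 Im=0.4133

D^2_{-1,0}(3.9156,2.2247,5.8003) = e^{-i·-1·3.9156}·d^2_{-1,0}(2.2247)·e^{-i·0·5.8003}. Compute d first:
c=cos(2.2247/2)=0.442555, s=sin(2.2247/2)=0.896741; N=√[1·6·2·2]=4.898979
k: max(0,(0)−(-1))=1 … min(2+(0),2−(-1))=2
  k=1: (−1)^0·4.8990/(2)·0.4426^3·0.8967^1 = +0.190391
  k=2: (−1)^1·4.8990/(2)·0.4426^1·0.8967^3 = -0.781708
d^2_{-1,0}(2.2247) = +0.190391 -0.781708 = -0.591317
Phases: e^{-i·(-1)·3.9156}=-0.715115-0.699007i, e^{-i·(0)·5.8003}=+1.000000+0.000000i ⇒ D=+0.422860+0.413335i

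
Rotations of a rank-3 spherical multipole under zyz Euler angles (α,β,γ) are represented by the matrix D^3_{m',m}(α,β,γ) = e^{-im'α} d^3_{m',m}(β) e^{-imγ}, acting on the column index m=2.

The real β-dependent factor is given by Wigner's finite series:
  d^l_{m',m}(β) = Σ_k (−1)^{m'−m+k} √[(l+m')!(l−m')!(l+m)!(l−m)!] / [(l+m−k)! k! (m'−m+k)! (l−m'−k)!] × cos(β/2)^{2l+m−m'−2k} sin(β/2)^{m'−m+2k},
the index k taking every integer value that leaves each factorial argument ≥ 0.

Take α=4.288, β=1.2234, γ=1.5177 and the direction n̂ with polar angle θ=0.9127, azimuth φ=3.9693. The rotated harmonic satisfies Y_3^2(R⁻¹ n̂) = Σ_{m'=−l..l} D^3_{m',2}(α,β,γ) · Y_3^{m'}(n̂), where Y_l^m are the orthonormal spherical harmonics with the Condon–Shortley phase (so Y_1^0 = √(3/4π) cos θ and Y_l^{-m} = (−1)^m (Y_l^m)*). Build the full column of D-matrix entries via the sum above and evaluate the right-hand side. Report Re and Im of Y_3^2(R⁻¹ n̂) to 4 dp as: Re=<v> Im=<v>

Need the full column D^3_{m',2} for m'=−3..3 at α=4.288, β=1.2234, γ=1.5177.
cos(β/2)=0.818673, sin(β/2)=0.574260
d^3_{-3,2}: single k=5 term ⇒ +0.125236;  D = -0.115163-0.049210i
d^3_{-2,2}: k∈[4..5] ⇒ +0.364439 -0.035863 = +0.328576;  D = +0.242069-0.222181i
d^3_{-1,2}: k∈[3..4] ⇒ +0.657184 -0.161679 = +0.495505;  D = +0.155021+0.470632i
d^3_{0,2}: k∈[2..3] ⇒ +0.811371 -0.399223 = +0.412148;  D = -0.409826-0.043685i
d^3_{1,2}: k∈[1..2] ⇒ +0.667822 -0.657184 = +0.010638;  D = +0.005383-0.009175i
d^3_{2,2}: k∈[0..1] ⇒ +0.301067 -0.740677 = -0.439611;  D = -0.253933-0.358853i
d^3_{3,2}: single k=0 term ⇒ -0.517293;  D = +0.507843-0.098425i
Y_3^{m'}(θ=0.9127,φ=3.9693) and Σ D·Y over m':
  (-0.1152-0.0492i)·(+0.1634+0.1264i)  (+0.2421-0.2222i)·(-0.0331-0.3898i)  (+0.1550+0.4706i)·(-0.1506+0.1639i)  (-0.4098-0.0437i)·(-0.2578+0.0000i)  (+0.0054-0.0092i)·(+0.1506+0.1639i)  (-0.2539-0.3589i)·(-0.0331+0.3898i)  (+0.5078-0.0984i)·(-0.1634+0.1264i)
Y_3^2(R⁻¹ n̂) = -0.021954-0.151153i

Re=-0.0220 Im=-0.1512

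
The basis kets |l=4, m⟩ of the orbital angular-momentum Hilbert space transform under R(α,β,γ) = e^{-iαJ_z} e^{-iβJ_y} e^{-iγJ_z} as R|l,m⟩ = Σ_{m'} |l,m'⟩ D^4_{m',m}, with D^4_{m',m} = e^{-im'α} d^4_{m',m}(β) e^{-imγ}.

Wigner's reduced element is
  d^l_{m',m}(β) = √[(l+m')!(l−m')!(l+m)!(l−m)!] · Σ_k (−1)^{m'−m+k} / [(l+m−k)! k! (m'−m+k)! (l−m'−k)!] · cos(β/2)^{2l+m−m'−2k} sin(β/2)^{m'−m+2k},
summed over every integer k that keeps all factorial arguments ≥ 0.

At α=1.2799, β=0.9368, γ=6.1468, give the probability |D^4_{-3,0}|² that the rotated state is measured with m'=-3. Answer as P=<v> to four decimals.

Split into d^4_{-3,0}(β=0.9368) × two z-phases.
Half-angle: c=0.892292, s=0.451459. N=√(1·5040·24·24)=1703.830978
k: max(0,(0)−(-3))=3 … min(4+(0),4−(-3))=4
  k=3: (−1)^0·1703.8310/(144)·0.8923^5·0.4515^3 = +0.615820
  k=4: (−1)^1·1703.8310/(144)·0.8923^3·0.4515^5 = -0.157644
d^4_{-3,0}(0.9368) = +0.615820 -0.157644 = +0.458176
|D^4_{-3,0}|² = |d^4_{-3,0}(β)|² = (+0.458176)² = 0.209926 (the z-rotation phases have unit modulus)

P=0.2099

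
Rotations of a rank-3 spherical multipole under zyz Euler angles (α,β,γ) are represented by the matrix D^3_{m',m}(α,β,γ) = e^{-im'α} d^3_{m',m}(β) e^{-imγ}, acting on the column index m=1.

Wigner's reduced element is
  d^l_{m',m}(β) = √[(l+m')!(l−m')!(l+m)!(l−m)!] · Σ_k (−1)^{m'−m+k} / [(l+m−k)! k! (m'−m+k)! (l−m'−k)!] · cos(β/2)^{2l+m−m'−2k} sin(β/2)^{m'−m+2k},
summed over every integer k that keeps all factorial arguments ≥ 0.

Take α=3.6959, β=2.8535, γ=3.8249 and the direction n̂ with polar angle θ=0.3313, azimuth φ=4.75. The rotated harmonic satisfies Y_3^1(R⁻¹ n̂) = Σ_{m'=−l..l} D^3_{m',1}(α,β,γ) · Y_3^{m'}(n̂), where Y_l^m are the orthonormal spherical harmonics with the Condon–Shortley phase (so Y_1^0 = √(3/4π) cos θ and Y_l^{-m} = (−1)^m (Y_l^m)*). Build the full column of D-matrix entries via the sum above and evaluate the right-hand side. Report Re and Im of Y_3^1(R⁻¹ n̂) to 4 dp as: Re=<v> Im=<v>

Need the full column D^3_{m',1} for m'=−3..3 at α=3.6959, β=2.8535, γ=3.8249.
cos(β/2)=0.143549, sin(β/2)=0.989643
d^3_{-3,1}: single k=4 term ⇒ +0.076552;  D = +0.042666+0.063560i
d^3_{-2,1}: k∈[3..4] ⇒ +0.018133 -0.430916 = -0.412783;  D = +0.376009+0.170315i
d^3_{-1,1}: k∈[2..4] ⇒ +0.002495 -0.158126 +0.939446 = +0.783816;  D = +0.777303-0.100832i
d^3_{0,1}: k∈[1..3] ⇒ +0.000209 -0.029795 +0.472045 = +0.442459;  D = -0.343122+0.279351i
d^3_{1,1}: k∈[0..2] ⇒ +0.000009 -0.003327 +0.118594 = +0.115276;  D = +0.037701-0.108937i
d^3_{2,1}: k∈[0..1] ⇒ -0.000191 +0.018133 = +0.017942;  D = +0.003935+0.017505i
d^3_{3,1}: single k=0 term ⇒ +0.001611;  D = -0.001127-0.001150i
Y_3^{m'}(θ=0.3313,φ=4.75) and Σ D·Y over m':
  (+0.0427+0.0636i)·(-0.0016-0.0143i)  (+0.3760+0.1703i)·(-0.1020+0.0077i)  (+0.7773-0.1008i)·(+0.0137+0.3646i)  (-0.3431+0.2794i)·(+0.5191+0.0000i)  (+0.0377-0.1089i)·(-0.0137+0.3646i)  (+0.0039+0.0175i)·(-0.1020-0.0077i)  (-0.0011-0.0012i)·(+0.0016-0.0143i)
Y_3^1(R⁻¹ n̂) = -0.130571+0.425296i

Re=-0.1306 Im=0.4253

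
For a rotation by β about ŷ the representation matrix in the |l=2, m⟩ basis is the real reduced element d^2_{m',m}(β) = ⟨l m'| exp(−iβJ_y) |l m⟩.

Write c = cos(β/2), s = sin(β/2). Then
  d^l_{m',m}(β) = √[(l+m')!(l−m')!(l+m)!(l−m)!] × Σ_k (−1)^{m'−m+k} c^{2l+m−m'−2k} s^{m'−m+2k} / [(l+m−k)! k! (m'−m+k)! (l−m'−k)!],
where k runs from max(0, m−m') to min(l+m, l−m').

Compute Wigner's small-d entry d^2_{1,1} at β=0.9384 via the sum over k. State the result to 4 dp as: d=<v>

d^2_{1,1}(β=0.9384) via Wigner's sum:
c=cos(0.9384/2)=0.891930, s=sin(0.9384/2)=0.452173; N=√[6·1·6·1]=6.000000
The bounds max(0,m−m')=0 and min(l+m,l−m')=1 give 2 terms
  k=0: (−1)^0·6.0000/(6)·0.8919^4·0.4522^0 = +0.632883
  k=1: (−1)^1·6.0000/(2)·0.8919^2·0.4522^2 = -0.487969
d^2_{1,1}(0.9384) = +0.632883 -0.487969 = +0.144914

d=0.1449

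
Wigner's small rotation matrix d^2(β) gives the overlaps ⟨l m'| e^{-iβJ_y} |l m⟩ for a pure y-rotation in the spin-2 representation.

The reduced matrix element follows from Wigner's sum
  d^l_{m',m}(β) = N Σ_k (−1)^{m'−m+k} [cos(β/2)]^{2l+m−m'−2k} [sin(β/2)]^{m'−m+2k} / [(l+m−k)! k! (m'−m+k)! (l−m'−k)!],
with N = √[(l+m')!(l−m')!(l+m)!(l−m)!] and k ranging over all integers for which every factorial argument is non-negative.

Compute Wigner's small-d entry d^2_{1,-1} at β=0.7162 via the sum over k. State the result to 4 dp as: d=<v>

d^2_{1,-1}(β=0.7162) via Wigner's sum:
c=cos(0.7162/2)=0.936564, s=sin(0.7162/2)=0.350495; N=√[6·1·1·6]=6.000000
k: max(0,(-1)−(1))=0 … min(2+(-1),2−(1))=1
  k=0: (−1)^2·6.0000/(2)·0.9366^2·0.3505^2 = +0.323267
  k=1: (−1)^3·6.0000/(6)·0.9366^0·0.3505^4 = -0.015091
d^2_{1,-1}(0.7162) = +0.323267 -0.015091 = +0.308176

d=0.3082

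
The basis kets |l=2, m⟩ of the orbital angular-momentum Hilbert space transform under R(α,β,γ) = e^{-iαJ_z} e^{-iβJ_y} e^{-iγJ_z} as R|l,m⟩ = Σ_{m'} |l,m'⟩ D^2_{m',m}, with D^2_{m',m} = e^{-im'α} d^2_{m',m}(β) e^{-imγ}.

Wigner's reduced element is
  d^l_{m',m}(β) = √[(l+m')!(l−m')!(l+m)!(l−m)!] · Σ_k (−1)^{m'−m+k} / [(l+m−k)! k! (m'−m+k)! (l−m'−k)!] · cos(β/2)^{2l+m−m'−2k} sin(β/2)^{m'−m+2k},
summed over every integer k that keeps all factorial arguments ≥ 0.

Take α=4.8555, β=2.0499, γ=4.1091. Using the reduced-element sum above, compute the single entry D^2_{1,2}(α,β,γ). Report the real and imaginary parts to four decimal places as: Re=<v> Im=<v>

Re=0.2090 Im=-0.1162

Split into d^2_{1,2}(β=2.0499) × two z-phases.
Half-angle: c=0.519142, s=0.854688. N=√(6·1·24·1)=12.000000
The bounds max(0,m−m')=1 and min(l+m,l−m')=1 give 1 term
  k=1: (−1)^0·12.0000/(6)·0.5191^3·0.8547^1 = +0.239164
d^2_{1,2}(2.0499) = +0.239164
Phases: e^{-i·(1)·4.8555}=+0.142623+0.989777i, e^{-i·(2)·4.1091}=-0.356219-0.934402i ⇒ D=+0.209040-0.116196i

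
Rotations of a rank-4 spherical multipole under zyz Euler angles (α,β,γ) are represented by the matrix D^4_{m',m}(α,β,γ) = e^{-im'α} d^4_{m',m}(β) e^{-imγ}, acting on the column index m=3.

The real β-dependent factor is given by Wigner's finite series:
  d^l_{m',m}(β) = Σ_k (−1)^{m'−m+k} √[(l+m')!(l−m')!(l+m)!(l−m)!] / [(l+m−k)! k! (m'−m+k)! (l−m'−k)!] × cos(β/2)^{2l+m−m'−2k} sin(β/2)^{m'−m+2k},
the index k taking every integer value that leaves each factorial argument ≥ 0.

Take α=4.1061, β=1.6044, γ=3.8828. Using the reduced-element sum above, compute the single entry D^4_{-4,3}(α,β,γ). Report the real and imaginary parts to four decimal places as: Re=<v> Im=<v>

D^4_{-4,3}(4.1061,1.6044,3.8828) = e^{-i·-4·4.1061}·d^4_{-4,3}(1.6044)·e^{-i·3·3.8828}. Compute d first:
Half-angle: c=0.695127, s=0.718887. N=√(1·40320·5040·1)=14255.272709
k: max(0,(3)−(-4))=7 … min(4+(3),4−(-4))=7
  k=7: (−1)^0·14255.2727/(5040)·0.6951^1·0.7189^7 = +0.195090
d^4_{-4,3}(1.6044) = +0.195090
Attach z-rotation phases: D = e^{-i(-4)(4.1061)}·(+0.195090)·e^{-i(3)(3.8828)} = +0.012401-0.194695i

Re=0.0124 Im=-0.1947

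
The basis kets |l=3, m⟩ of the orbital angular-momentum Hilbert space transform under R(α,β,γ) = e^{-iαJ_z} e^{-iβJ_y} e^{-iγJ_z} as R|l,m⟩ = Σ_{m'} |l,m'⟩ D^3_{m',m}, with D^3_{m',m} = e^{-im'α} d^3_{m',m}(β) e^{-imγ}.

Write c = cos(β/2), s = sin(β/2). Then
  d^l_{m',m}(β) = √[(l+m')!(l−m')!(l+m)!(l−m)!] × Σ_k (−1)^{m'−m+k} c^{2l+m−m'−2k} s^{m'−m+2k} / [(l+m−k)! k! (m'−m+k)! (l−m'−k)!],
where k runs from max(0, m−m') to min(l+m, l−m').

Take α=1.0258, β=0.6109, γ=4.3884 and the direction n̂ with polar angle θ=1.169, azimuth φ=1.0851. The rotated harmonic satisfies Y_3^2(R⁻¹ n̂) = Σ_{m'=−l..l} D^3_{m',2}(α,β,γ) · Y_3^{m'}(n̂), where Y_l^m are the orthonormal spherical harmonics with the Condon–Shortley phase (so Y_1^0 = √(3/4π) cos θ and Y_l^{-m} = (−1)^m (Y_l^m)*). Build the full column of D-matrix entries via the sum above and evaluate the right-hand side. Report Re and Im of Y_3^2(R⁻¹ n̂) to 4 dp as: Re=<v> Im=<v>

Re=-0.1605 Im=-0.1841

Need the full column D^3_{m',2} for m'=−3..3 at α=1.0258, β=0.6109, γ=4.3884.
cos(β/2)=0.953712, sin(β/2)=0.300722
d^3_{-3,2}: single k=5 term ⇒ +0.005745;  D = +0.004794+0.003167i
d^3_{-2,2}: k∈[4..5] ⇒ +0.037194 -0.000740 = +0.036454;  D = +0.032950-0.015594i
d^3_{-1,2}: k∈[3..4] ⇒ +0.149203 -0.007417 = +0.141786;  D = +0.014576-0.141035i
d^3_{0,2}: k∈[2..3] ⇒ +0.409789 -0.040743 = +0.369046;  D = -0.294242-0.222747i
d^3_{1,2}: k∈[1..2] ⇒ +0.750328 -0.149203 = +0.601125;  D = -0.558728+0.221753i
d^3_{2,2}: k∈[0..1] ⇒ +0.752493 -0.374085 = +0.378409;  D = -0.062966+0.373133i
d^3_{3,2}: single k=0 term ⇒ -0.581202;  D = -0.439938-0.379803i
Y_3^{m'}(θ=1.169,φ=1.0851) and Σ D·Y over m':
  (+0.0048+0.0032i)·(-0.3232+0.0369i)  (+0.0330-0.0156i)·(-0.1910-0.2795i)  (+0.0146-0.1410i)·(-0.0327+0.0619i)  (-0.2942-0.2227i)·(-0.3262+0.0000i)  (-0.5587+0.2218i)·(+0.0327+0.0619i)  (-0.0630+0.3731i)·(-0.1910+0.2795i)  (-0.4399-0.3798i)·(+0.3232+0.0369i)
Y_3^2(R⁻¹ n̂) = -0.160491-0.184084i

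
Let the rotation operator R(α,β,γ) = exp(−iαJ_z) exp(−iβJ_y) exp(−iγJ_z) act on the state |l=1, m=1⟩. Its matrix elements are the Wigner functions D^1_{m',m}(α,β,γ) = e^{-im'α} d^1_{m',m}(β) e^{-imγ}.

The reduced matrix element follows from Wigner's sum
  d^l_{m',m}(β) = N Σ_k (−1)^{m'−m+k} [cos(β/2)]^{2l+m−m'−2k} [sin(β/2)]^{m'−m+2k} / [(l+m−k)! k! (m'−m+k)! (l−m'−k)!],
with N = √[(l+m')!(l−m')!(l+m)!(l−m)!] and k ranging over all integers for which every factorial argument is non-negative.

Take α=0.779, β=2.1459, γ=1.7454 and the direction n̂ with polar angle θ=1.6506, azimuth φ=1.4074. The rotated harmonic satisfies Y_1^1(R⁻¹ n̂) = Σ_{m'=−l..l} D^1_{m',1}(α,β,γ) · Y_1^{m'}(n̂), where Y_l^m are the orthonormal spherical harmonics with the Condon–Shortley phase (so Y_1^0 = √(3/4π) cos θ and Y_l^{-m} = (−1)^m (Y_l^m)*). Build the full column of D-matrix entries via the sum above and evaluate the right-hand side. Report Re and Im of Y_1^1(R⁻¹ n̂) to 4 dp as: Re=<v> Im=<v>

Re=-0.2217 Im=-0.0913

Need the full column D^1_{m',1} for m'=−1..1 at α=0.779, β=2.1459, γ=1.7454.
cos(β/2)=0.477534, sin(β/2)=0.878613
d^1_{-1,1}: single k=2 term ⇒ +0.771961;  D = +0.438679-0.635204i
d^1_{0,1}: single k=1 term ⇒ +0.593359;  D = -0.103077-0.584337i
d^1_{1,1}: single k=0 term ⇒ +0.228039;  D = -0.185967-0.131977i
Y_1^{m'}(θ=1.6506,φ=1.4074) and Σ D·Y over m':
  (+0.4387-0.6352i)·(+0.0560-0.3398i)  (-0.1031-0.5843i)·(-0.0390+0.0000i)  (-0.1860-0.1320i)·(-0.0560-0.3398i)
Y_1^1(R⁻¹ n̂) = -0.221685-0.091305i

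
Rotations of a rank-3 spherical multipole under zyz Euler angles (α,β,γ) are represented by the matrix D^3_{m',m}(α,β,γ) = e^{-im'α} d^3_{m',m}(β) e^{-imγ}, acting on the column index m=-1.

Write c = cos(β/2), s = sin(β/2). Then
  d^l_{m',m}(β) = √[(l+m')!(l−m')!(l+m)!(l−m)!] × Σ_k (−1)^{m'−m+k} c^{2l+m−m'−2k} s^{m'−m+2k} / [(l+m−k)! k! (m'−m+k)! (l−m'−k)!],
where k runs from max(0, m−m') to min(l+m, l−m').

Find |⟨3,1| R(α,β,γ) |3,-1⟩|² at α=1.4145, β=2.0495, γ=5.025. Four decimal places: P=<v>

First d^3_{1,-1}(β=2.0495), then the phase factors e^{-i(1)α} and e^{-i(-1)γ}:
c=cos(2.0495/2)=0.519313, s=sin(2.0495/2)=0.854584; N=√[24·2·2·24]=48.000000
Admissible k: 0..2 (factorial args all ≥0)
  k=0: (−1)^2·48.0000/(8)·0.5193^4·0.8546^2 = +0.318696
  k=1: (−1)^3·48.0000/(6)·0.5193^2·0.8546^4 = -1.150714
  k=2: (−1)^4·48.0000/(48)·0.5193^0·0.8546^6 = +0.389520
d^3_{1,-1}(2.0495) = +0.318696 -1.150714 +0.389520 = -0.442498
|D^3_{1,-1}|² = |d^3_{1,-1}(β)|² = (-0.442498)² = 0.195805 (the z-rotation phases have unit modulus)

P=0.1958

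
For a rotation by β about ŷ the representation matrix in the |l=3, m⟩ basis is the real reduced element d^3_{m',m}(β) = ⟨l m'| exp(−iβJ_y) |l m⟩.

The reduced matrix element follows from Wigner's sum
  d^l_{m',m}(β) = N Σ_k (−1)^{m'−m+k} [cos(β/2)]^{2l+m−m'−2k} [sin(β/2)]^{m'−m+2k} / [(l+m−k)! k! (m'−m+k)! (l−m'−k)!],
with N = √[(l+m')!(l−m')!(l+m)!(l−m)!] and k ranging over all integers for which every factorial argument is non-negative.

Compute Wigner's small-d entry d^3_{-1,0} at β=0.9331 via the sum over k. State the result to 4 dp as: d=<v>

d^3_{-1,0}(β=0.9331) via Wigner's sum:
Half-angle: c=0.893125, s=0.449808. N=√(2·24·6·6)=41.569219
k∈{1,2,3} keeps every argument non-negative
  k=1: (−1)^0·41.5692/(12)·0.8931^5·0.4498^1 = +0.885482
  k=2: (−1)^1·41.5692/(4)·0.8931^3·0.4498^3 = -0.673798
  k=3: (−1)^2·41.5692/(12)·0.8931^1·0.4498^5 = +0.056969
d^3_{-1,0}(0.9331) = +0.885482 -0.673798 +0.056969 = +0.268653

d=0.2687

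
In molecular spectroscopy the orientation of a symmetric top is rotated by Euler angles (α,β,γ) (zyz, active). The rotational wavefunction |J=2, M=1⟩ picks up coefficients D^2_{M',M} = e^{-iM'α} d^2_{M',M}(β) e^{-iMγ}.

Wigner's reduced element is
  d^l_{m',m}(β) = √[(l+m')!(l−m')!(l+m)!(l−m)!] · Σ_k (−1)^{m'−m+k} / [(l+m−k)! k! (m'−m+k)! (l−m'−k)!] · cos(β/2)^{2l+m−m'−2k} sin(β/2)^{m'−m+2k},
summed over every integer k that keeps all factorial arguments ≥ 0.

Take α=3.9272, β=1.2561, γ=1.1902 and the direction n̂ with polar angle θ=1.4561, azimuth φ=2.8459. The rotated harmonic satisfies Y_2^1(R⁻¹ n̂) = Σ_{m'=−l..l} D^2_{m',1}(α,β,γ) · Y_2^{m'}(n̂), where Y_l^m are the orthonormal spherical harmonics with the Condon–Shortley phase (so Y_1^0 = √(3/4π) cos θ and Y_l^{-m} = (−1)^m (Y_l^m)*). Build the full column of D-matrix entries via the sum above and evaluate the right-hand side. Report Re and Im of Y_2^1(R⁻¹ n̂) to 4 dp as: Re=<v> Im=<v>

Re=0.2967 Im=0.1330

Need the full column D^2_{m',1} for m'=−2..2 at α=3.9272, β=1.2561, γ=1.1902.
cos(β/2)=0.809175, sin(β/2)=0.587568
d^2_{-2,1}: single k=3 term ⇒ +0.328282;  D = +0.304740+0.122076i
d^2_{-1,1}: k∈[2..3] ⇒ +0.678144 -0.119188 = +0.558956;  D = -0.513828+0.220030i
d^2_{0,1}: k∈[1..2] ⇒ +0.762537 -0.402061 = +0.360475;  D = +0.133907-0.334681i
d^2_{1,1}: k∈[0..1] ⇒ +0.428716 -0.678144 = -0.249429;  D = -0.098282-0.229249i
d^2_{2,1}: single k=0 term ⇒ -0.622609;  D = +0.578154+0.231041i
Y_2^{m'}(θ=1.4561,φ=2.8459) and Σ D·Y over m':
  (+0.3047+0.1221i)·(+0.3165+0.2125i)  (-0.5138+0.2200i)·(-0.0840-0.0256i)  (+0.1339-0.3347i)·(-0.3030+0.0000i)  (-0.0983-0.2292i)·(+0.0840-0.0256i)  (+0.5782+0.2310i)·(+0.3165-0.2125i)
Y_2^1(R⁻¹ n̂) = +0.296675+0.132969i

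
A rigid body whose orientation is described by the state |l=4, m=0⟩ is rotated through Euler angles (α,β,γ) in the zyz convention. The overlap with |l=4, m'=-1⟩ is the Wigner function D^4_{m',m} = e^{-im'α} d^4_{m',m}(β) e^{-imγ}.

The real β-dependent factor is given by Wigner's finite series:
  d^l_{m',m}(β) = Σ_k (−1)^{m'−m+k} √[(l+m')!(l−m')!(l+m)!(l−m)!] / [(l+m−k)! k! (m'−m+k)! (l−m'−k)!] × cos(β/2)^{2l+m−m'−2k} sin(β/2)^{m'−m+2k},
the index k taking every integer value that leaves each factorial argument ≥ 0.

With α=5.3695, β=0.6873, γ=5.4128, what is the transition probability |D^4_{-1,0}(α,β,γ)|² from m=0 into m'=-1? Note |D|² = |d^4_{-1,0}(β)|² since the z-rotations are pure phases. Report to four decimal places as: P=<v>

P=0.1051

First d^4_{-1,0}(β=0.6873), then the phase factors e^{-i(-1)α} and e^{-i(0)γ}:
Half-angle: c=0.941531, s=0.336926. N=√(6·120·24·24)=643.987578
The bounds max(0,m−m')=1 and min(l+m,l−m')=4 give 4 terms
  k=1: (−1)^0·643.9876/(144)·0.9415^7·0.3369^1 = +0.988308
  k=2: (−1)^1·643.9876/(24)·0.9415^5·0.3369^3 = -0.759352
  k=3: (−1)^2·643.9876/(24)·0.9415^3·0.3369^5 = +0.097239
  k=4: (−1)^3·643.9876/(144)·0.9415^1·0.3369^7 = -0.002075
d^4_{-1,0}(0.6873) = +0.988308 -0.759352 +0.097239 -0.002075 = +0.324120
|D^4_{-1,0}|² = |d^4_{-1,0}(β)|² = (+0.324120)² = 0.105054 (the z-rotation phases have unit modulus)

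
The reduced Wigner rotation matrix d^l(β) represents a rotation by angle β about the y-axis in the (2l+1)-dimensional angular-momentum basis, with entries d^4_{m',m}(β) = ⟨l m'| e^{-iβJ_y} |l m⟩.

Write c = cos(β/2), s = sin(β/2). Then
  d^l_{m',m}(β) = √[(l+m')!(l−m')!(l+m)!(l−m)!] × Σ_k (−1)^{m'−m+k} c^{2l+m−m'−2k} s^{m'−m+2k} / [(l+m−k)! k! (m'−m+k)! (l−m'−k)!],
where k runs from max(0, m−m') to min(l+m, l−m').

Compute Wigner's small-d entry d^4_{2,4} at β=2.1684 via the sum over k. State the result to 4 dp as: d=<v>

d^4_{2,4}(β=2.1684) via Wigner's sum:
With c≡cos(β/2)=0.467620 and s≡sin(β/2)=0.883930, N=[720·2·40320·1]^{1/2}=7619.763776
Admissible k: 2..2 (factorial args all ≥0)
  k=2: (−1)^0·7619.7638/(1440)·0.4676^6·0.8839^2 = +0.043229
d^4_{2,4}(2.1684) = +0.043229

d=0.0432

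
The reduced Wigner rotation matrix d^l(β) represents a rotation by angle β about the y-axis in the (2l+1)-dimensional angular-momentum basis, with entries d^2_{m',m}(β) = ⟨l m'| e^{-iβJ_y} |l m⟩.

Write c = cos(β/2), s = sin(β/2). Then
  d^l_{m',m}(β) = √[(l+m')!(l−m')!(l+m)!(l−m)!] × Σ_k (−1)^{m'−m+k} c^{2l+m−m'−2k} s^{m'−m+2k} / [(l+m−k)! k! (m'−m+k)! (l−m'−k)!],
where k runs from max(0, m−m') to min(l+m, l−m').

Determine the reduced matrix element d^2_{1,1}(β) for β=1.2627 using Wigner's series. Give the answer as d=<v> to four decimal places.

d=-0.2564

d^2_{1,1}(β=1.2627) via Wigner's sum:
With c≡cos(β/2)=0.807231 and s≡sin(β/2)=0.590235, N=[6·1·6·1]^{1/2}=6.000000
k: max(0,(1)−(1))=0 … min(2+(1),2−(1))=1
  k=0: (−1)^0·6.0000/(6)·0.8072^4·0.5902^0 = +0.424612
  k=1: (−1)^1·6.0000/(2)·0.8072^2·0.5902^2 = -0.681032
d^2_{1,1}(1.2627) = +0.424612 -0.681032 = -0.256420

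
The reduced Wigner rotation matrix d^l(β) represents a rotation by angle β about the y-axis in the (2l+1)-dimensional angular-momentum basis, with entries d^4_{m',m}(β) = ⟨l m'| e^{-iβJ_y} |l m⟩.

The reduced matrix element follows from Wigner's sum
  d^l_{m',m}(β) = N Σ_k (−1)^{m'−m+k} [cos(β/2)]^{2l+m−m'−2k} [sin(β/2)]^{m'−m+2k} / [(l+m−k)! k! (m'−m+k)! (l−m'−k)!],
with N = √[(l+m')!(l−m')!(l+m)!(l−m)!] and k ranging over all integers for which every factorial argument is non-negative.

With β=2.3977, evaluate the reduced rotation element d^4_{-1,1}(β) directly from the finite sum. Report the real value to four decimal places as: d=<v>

d=0.3536

d^4_{-1,1}(β=2.3977) via Wigner's sum:
With c≡cos(β/2)=0.363429 and s≡sin(β/2)=0.931622, N=[6·120·120·6]^{1/2}=720.000000
k: max(0,(1)−(-1))=2 … min(4+(1),4−(-1))=5
  k=2: (−1)^0·720.0000/(72)·0.3634^6·0.9316^2 = +0.019999
  k=3: (−1)^1·720.0000/(24)·0.3634^4·0.9316^4 = -0.394239
  k=4: (−1)^2·720.0000/(48)·0.3634^2·0.9316^6 = +1.295296
  k=5: (−1)^3·720.0000/(720)·0.3634^0·0.9316^8 = -0.567436
d^4_{-1,1}(2.3977) = +0.019999 -0.394239 +1.295296 -0.567436 = +0.353619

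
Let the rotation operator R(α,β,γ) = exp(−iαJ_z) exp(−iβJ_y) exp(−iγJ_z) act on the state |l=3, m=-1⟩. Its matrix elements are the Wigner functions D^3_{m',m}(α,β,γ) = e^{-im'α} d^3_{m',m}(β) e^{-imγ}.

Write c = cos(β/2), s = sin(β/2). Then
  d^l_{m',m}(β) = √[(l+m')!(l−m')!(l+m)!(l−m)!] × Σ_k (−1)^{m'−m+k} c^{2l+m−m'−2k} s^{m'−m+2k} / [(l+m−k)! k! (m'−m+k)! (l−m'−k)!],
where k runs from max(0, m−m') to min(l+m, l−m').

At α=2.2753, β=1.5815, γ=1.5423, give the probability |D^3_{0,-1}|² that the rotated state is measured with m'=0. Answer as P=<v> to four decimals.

P=0.1873

First d^3_{0,-1}(β=1.5815), then the phase factors e^{-i(0)α} and e^{-i(-1)γ}:
Half-angle: c=0.703312, s=0.710881. N=√(6·6·2·24)=41.569219
k∈{0,1,2} keeps every argument non-negative
  k=0: (−1)^1·41.5692/(12)·0.7033^5·0.7109^1 = -0.423769
  k=1: (−1)^2·41.5692/(4)·0.7033^3·0.7109^3 = +1.298815
  k=2: (−1)^3·41.5692/(12)·0.7033^1·0.7109^5 = -0.442306
d^3_{0,-1}(1.5815) = -0.423769 +1.298815 -0.442306 = +0.432740
|D^3_{0,-1}|² = |d^3_{0,-1}(β)|² = (+0.432740)² = 0.187264 (the z-rotation phases have unit modulus)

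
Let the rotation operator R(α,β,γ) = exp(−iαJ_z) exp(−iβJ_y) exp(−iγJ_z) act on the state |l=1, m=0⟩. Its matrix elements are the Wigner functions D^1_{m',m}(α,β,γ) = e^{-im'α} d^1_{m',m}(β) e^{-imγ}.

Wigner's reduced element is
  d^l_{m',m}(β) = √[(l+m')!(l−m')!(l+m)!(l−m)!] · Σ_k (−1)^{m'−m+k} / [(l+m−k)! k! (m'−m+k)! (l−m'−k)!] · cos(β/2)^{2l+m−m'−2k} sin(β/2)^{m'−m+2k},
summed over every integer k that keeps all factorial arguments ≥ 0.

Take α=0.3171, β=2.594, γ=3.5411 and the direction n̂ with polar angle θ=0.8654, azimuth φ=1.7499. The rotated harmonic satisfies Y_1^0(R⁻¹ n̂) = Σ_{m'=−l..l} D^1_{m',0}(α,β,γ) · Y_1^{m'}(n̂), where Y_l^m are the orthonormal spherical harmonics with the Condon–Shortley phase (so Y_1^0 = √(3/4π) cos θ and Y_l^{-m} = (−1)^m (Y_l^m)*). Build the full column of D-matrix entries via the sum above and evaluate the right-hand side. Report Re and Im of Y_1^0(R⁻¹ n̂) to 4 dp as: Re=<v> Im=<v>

Re=-0.2438 Im=0.0000

Need the full column D^1_{m',0} for m'=−1..1 at α=0.3171, β=2.594, γ=3.5411.
cos(β/2)=0.270388, sin(β/2)=0.962751
d^1_{-1,0}: single k=1 term ⇒ +0.368143;  D = +0.349789+0.114792i
d^1_{0,0}: k∈[0..1] ⇒ +0.073110 -0.926890 = -0.853780;  D = -0.853780+0.000000i
d^1_{1,0}: single k=0 term ⇒ -0.368143;  D = -0.349789+0.114792i
Y_1^{m'}(θ=0.8654,φ=1.7499) and Σ D·Y over m':
  (+0.3498+0.1148i)·(-0.0469-0.2588i)  (-0.8538+0.0000i)·(+0.3168+0.0000i)  (-0.3498+0.1148i)·(+0.0469-0.2588i)
Y_1^0(R⁻¹ n̂) = -0.243817+0.000000i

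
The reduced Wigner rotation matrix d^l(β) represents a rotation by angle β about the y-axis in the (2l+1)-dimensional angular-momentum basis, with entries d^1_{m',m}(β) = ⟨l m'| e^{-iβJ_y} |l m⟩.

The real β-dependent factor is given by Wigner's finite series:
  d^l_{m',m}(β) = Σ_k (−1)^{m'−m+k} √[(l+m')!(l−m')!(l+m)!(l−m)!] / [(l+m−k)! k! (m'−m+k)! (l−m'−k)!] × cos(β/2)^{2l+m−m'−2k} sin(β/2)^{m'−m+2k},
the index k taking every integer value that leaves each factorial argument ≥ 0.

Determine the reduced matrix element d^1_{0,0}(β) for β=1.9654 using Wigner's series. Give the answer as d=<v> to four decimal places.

d^1_{0,0}(β=1.9654) via Wigner's sum:
c=cos(1.9654/2)=0.554778, s=sin(1.9654/2)=0.831998; N=√[1·1·1·1]=1.000000
k: max(0,(0)−(0))=0 … min(1+(0),1−(0))=1
  k=0: (−1)^0·1.0000/(1)·0.5548^2·0.8320^0 = +0.307779
  k=1: (−1)^1·1.0000/(1)·0.5548^0·0.8320^2 = -0.692221
d^1_{0,0}(1.9654) = +0.307779 -0.692221 = -0.384442

d=-0.3844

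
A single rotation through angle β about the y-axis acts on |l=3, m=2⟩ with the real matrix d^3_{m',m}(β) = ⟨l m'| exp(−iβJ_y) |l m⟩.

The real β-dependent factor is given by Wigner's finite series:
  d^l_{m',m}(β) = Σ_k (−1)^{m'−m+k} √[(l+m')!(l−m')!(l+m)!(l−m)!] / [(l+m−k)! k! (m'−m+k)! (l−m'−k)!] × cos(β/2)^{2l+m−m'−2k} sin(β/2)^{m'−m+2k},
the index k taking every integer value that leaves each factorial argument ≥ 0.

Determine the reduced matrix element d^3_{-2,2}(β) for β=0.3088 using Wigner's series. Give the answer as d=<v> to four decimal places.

d=0.0027

d^3_{-2,2}(β=0.3088) via Wigner's sum:
With c≡cos(β/2)=0.988104 and s≡sin(β/2)=0.153787, N=[1·120·120·1]^{1/2}=120.000000
k: max(0,(2)−(-2))=4 … min(3+(2),3−(-2))=5
  k=4: (−1)^0·120.0000/(24)·0.9881^2·0.1538^4 = +0.002731
  k=5: (−1)^1·120.0000/(120)·0.9881^0·0.1538^6 = -0.000013
d^3_{-2,2}(0.3088) = +0.002731 -0.000013 = +0.002717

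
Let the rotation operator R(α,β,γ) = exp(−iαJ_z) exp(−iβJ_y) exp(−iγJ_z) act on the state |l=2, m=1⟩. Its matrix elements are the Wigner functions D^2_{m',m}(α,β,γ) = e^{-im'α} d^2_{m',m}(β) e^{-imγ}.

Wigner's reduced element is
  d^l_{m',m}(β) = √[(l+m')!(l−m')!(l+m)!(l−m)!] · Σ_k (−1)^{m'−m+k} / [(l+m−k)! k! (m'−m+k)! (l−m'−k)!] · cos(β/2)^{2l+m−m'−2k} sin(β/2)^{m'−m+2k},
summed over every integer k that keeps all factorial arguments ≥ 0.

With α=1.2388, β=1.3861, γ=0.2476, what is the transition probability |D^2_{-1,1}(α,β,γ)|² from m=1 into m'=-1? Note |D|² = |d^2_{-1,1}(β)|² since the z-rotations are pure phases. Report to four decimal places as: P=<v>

Split into d^2_{-1,1}(β=1.3861) × two z-phases.
c=cos(1.3861/2)=0.769301, s=sin(1.3861/2)=0.638887; N=√[1·6·6·1]=6.000000
Admissible k: 2..3 (factorial args all ≥0)
  k=2: (−1)^0·6.0000/(2)·0.7693^2·0.6389^2 = +0.724705
  k=3: (−1)^1·6.0000/(6)·0.7693^0·0.6389^4 = -0.166608
d^2_{-1,1}(1.3861) = +0.724705 -0.166608 = +0.558097
|D^2_{-1,1}|² = |d^2_{-1,1}(β)|² = (+0.558097)² = 0.311473 (the z-rotation phases have unit modulus)

P=0.3115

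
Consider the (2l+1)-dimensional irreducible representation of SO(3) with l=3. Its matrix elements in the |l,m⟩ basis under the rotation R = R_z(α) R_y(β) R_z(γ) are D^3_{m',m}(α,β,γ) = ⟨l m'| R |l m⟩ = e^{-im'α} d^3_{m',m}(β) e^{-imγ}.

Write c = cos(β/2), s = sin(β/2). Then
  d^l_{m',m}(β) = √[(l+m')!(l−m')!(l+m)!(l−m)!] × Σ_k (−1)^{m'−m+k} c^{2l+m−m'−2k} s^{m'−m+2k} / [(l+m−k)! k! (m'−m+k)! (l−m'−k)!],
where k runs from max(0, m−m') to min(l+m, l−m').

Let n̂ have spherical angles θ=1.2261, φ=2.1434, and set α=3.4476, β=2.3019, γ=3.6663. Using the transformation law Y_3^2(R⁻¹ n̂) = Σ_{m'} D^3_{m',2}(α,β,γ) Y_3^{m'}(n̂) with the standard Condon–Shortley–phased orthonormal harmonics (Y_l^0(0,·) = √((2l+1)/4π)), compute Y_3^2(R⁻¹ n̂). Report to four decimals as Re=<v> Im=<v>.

Need the full column D^3_{m',2} for m'=−3..3 at α=3.4476, β=2.3019, γ=3.6663.
cos(β/2)=0.407620, sin(β/2)=0.913152
d^3_{-3,2}: single k=5 term ⇒ +0.633936;  D = -0.628472+0.083055i
d^3_{-2,2}: k∈[4..5] ⇒ +0.577634 -0.579772 = -0.002138;  D = -0.001937+0.000906i
d^3_{-1,2}: k∈[3..4] ⇒ +0.326156 -0.818408 = -0.492252;  D = +0.362380-0.333156i
d^3_{0,2}: k∈[2..3] ⇒ +0.126087 -0.632766 = -0.506680;  D = -0.252366+0.439358i
d^3_{1,2}: k∈[1..2] ⇒ +0.032495 -0.326156 = -0.293661;  D = +0.062759-0.286876i
d^3_{2,2}: k∈[0..1] ⇒ +0.004587 -0.115101 = -0.110514;  D = +0.010002+0.110060i
d^3_{3,2}: single k=0 term ⇒ -0.025171;  D = -0.009724-0.023217i
Y_3^{m'}(θ=1.2261,φ=2.1434) and Σ D·Y over m':
  (-0.6285+0.0831i)·(+0.3441-0.0510i)  (-0.0019+0.0009i)·(-0.1263+0.2786i)  (+0.3624-0.3332i)·(+0.0707+0.1097i)  (-0.2524+0.4394i)·(-0.3063+0.0000i)  (+0.0628-0.2869i)·(-0.0707+0.1097i)  (+0.0100+0.1101i)·(-0.1263-0.2786i)  (-0.0097-0.0232i)·(-0.3441-0.0510i)
Y_3^2(R⁻¹ n̂) = -0.013959-0.039471i

Re=-0.0140 Im=-0.0395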